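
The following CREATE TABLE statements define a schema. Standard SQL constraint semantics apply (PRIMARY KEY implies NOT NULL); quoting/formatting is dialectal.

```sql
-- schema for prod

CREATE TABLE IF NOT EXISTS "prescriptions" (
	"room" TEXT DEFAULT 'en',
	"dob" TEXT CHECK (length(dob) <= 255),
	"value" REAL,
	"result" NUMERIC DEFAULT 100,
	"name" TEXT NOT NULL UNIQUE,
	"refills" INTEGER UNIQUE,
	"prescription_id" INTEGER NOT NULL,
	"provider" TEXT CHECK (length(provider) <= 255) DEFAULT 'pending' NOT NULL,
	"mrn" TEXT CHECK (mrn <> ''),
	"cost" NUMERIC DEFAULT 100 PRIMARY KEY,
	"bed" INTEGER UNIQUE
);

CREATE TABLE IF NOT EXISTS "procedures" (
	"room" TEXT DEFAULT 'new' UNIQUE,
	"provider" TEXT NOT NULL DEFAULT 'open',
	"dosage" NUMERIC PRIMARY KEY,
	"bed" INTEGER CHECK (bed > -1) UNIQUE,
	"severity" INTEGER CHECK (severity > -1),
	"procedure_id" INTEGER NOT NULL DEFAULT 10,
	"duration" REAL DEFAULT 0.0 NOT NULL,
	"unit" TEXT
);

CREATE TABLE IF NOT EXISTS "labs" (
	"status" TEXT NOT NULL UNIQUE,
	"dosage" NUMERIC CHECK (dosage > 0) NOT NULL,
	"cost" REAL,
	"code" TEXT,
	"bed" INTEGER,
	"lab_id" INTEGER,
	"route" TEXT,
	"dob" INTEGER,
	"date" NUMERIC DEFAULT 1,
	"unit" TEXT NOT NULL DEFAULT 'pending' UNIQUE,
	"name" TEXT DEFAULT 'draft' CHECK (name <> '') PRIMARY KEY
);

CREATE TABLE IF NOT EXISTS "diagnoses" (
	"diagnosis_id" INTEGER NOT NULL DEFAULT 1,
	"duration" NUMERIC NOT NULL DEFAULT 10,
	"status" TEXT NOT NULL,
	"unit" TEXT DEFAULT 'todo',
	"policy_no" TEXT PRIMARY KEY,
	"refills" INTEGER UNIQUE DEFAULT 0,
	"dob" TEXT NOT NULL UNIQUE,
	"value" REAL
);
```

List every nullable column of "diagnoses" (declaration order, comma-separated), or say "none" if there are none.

unit, refills, value

- diagnosis_id: declared NOT NULL → not nullable.
- duration: declared NOT NULL → not nullable.
- status: declared NOT NULL → not nullable.
- unit: DEFAULT only fills an omitted column; an explicit NULL is still allowed → nullable.
- policy_no: part of the PRIMARY KEY, which implies NOT NULL → not nullable.
- refills: UNIQUE does not imply NOT NULL → nullable.
- dob: declared NOT NULL → not nullable.
- value: no NOT NULL constraint applies → nullable.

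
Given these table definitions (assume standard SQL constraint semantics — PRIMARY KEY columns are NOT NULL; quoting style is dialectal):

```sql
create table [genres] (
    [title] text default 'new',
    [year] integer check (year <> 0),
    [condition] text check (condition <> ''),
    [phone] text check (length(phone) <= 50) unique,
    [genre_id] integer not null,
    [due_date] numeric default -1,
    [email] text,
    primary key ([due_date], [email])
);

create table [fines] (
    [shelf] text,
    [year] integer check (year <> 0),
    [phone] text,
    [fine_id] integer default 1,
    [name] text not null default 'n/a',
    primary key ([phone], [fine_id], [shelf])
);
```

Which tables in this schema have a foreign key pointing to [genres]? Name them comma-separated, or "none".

none

No REFERENCES clause anywhere in the schema names genres.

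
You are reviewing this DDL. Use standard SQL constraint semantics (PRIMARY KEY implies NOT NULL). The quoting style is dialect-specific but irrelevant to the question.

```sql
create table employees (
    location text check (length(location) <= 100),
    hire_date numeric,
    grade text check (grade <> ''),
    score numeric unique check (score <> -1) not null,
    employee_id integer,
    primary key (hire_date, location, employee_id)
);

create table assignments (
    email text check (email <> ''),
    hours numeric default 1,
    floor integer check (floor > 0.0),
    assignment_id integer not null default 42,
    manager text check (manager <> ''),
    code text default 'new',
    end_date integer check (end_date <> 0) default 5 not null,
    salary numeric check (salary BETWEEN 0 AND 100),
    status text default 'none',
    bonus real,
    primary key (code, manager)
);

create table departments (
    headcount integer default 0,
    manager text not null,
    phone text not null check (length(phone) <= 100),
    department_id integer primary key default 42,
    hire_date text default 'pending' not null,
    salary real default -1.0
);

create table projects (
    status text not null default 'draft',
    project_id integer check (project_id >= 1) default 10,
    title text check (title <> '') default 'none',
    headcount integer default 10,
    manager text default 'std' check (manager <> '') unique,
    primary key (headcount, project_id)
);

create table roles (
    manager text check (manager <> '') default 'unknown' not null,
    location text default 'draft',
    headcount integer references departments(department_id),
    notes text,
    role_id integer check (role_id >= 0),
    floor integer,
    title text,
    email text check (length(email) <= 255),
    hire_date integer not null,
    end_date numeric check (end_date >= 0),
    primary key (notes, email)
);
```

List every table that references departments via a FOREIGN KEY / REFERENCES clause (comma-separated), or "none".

roles

- roles.headcount references departments(department_id).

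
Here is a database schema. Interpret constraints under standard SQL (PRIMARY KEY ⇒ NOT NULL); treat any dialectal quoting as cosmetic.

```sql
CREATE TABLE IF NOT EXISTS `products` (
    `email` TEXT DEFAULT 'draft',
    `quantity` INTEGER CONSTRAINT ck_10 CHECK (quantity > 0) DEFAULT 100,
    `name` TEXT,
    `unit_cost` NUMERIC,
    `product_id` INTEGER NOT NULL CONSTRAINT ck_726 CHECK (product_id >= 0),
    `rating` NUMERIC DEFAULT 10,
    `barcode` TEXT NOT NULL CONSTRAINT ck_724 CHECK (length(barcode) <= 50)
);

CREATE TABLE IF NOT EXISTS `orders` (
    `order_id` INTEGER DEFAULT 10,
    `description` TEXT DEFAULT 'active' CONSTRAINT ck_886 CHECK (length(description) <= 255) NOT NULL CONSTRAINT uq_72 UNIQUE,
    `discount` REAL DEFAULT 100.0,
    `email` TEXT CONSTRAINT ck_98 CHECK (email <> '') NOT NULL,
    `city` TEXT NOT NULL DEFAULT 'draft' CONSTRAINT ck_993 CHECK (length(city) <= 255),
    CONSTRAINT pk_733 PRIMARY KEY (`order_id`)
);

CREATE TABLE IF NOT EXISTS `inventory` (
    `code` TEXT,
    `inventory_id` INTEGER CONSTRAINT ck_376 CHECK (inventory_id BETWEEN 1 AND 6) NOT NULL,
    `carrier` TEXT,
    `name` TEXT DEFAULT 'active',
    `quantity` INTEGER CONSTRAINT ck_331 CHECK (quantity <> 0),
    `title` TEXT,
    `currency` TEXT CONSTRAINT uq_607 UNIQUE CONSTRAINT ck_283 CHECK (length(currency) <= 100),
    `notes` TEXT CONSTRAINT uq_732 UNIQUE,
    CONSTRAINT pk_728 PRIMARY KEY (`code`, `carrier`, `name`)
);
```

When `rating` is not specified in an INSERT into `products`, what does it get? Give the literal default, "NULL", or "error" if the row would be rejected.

rating has an explicit DEFAULT 10.
When the column is omitted from an INSERT, that default is used.

10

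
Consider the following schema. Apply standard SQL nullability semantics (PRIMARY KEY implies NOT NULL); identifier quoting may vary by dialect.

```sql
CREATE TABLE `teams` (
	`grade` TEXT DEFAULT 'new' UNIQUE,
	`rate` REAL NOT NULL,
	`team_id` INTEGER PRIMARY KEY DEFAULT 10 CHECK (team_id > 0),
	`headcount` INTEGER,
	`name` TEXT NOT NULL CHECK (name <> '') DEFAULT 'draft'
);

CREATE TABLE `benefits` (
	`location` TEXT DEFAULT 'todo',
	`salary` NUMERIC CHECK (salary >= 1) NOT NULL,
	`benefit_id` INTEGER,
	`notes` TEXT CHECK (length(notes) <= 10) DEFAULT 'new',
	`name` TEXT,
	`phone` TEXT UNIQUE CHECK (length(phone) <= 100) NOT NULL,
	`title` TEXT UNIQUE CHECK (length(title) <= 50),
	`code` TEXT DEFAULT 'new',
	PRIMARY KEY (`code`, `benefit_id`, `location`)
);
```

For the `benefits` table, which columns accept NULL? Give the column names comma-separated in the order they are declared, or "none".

notes, name, title

- location: part of the PRIMARY KEY, which implies NOT NULL → not nullable.
- salary: declared NOT NULL → not nullable.
- benefit_id: part of the PRIMARY KEY, which implies NOT NULL → not nullable.
- notes: CHECK does not forbid NULL (a CHECK constraint passes when its expression is NULL) → nullable.
- name: no NOT NULL constraint applies → nullable.
- phone: declared NOT NULL → not nullable.
- title: CHECK does not forbid NULL (a CHECK constraint passes when its expression is NULL) → nullable.
- code: part of the PRIMARY KEY, which implies NOT NULL → not nullable.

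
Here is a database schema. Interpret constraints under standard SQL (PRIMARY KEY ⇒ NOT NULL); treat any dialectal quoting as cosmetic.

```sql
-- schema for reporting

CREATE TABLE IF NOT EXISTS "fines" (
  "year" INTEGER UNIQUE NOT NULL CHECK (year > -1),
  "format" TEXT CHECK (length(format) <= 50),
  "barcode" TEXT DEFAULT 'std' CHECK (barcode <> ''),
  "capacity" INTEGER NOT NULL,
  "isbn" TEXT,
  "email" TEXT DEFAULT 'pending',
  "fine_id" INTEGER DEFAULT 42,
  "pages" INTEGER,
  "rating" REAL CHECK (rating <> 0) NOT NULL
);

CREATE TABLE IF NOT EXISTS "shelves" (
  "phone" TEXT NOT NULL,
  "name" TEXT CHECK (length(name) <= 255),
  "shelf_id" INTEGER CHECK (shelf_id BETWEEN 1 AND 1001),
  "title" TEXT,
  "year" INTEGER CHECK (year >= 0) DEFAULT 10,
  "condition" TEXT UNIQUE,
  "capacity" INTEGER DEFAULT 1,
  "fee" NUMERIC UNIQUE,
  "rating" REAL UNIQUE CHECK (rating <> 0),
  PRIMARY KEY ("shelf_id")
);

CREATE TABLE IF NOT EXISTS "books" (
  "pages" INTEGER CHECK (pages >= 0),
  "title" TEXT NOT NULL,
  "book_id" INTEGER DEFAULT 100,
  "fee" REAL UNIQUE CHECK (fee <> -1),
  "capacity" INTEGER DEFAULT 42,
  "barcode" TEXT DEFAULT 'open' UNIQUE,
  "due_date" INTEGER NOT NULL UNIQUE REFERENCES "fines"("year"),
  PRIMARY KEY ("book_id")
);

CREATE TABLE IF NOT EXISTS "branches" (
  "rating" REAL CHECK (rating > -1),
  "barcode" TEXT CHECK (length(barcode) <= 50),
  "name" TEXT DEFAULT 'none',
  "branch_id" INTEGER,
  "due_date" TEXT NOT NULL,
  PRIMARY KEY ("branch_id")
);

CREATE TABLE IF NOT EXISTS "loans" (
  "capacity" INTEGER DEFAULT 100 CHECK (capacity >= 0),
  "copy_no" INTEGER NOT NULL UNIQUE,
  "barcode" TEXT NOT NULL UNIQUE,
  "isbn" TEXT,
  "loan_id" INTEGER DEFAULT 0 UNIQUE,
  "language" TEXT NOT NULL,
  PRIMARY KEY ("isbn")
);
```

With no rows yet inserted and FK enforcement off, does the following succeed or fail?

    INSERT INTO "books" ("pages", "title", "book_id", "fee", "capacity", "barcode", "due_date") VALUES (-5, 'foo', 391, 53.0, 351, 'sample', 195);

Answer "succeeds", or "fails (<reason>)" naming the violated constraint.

fails (CHECK on pages)

The value -5 for pages violates CHECK (pages >= 0).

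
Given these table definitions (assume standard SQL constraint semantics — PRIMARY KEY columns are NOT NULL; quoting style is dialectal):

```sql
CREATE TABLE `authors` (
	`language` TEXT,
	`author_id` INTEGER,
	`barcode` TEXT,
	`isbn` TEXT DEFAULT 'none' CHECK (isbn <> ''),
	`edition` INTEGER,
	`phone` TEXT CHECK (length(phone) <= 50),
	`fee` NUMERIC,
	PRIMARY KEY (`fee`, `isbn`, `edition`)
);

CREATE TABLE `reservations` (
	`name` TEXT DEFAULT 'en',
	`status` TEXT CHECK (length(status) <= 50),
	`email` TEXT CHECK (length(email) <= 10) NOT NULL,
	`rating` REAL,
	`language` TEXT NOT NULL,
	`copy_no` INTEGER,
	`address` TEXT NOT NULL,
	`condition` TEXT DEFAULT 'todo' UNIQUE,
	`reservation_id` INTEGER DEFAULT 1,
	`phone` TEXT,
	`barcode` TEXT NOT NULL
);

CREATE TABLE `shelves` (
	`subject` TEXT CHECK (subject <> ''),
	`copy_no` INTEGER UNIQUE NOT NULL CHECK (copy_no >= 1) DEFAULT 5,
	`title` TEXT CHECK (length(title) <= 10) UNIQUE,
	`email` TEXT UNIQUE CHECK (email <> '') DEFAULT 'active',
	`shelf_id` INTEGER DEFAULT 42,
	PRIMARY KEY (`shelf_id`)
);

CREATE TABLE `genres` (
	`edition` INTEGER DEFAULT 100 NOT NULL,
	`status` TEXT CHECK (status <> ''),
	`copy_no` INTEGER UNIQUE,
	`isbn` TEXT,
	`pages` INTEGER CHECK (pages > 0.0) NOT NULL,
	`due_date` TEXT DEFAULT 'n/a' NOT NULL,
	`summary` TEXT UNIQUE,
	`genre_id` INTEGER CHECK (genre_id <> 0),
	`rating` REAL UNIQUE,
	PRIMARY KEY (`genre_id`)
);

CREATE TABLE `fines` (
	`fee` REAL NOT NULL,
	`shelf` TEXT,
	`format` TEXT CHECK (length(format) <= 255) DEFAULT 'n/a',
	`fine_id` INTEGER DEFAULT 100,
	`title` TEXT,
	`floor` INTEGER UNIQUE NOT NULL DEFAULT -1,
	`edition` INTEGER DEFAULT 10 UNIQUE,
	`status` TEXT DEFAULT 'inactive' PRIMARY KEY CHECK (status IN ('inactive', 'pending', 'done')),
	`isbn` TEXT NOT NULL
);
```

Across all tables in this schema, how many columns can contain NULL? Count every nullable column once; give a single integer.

authors: 4 nullable (language, author_id, barcode, phone — PK (fee, isbn, edition) and explicit NOT NULL columns excluded).
reservations: 7 nullable (name, status, rating, copy_no, condition, reservation_id, phone — PK none and explicit NOT NULL columns excluded).
shelves: 3 nullable (subject, title, email — PK (shelf_id) and explicit NOT NULL columns excluded).
genres: 5 nullable (status, copy_no, isbn, summary, rating — PK (genre_id) and explicit NOT NULL columns excluded).
fines: 5 nullable (shelf, format, fine_id, title, edition — PK (status) and explicit NOT NULL columns excluded).
Total: 4 + 7 + 3 + 5 + 5 = 24.

24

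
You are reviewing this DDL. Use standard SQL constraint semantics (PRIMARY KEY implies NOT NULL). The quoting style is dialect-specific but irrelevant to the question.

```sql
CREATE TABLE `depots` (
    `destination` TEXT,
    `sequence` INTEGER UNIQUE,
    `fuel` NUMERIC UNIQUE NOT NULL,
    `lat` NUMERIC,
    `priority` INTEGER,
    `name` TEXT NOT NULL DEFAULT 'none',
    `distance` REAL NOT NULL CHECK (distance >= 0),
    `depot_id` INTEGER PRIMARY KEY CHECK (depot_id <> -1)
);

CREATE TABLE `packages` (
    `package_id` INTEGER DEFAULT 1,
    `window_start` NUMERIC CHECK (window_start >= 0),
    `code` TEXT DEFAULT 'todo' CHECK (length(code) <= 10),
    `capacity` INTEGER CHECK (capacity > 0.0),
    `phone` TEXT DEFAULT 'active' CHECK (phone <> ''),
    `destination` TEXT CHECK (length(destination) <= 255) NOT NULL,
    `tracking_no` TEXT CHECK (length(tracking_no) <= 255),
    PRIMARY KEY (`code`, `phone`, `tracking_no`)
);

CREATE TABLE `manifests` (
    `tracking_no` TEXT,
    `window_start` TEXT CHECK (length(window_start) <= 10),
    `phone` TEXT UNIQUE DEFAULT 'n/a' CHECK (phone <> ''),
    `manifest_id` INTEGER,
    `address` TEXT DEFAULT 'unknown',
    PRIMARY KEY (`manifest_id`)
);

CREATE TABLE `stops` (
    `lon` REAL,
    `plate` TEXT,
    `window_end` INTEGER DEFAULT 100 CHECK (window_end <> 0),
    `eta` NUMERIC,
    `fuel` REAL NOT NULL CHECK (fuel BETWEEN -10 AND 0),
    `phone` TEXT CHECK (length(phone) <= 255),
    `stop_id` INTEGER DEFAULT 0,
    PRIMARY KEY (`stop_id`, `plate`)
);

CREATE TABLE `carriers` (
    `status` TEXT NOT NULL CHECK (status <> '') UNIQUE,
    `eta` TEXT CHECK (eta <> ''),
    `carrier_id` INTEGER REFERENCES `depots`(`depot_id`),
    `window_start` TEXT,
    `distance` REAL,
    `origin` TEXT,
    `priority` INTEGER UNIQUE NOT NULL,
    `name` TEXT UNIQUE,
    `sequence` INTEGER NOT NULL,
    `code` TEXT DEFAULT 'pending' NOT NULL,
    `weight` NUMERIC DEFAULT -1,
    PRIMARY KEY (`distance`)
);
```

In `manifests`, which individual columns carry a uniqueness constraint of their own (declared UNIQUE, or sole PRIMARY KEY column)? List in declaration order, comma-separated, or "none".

phone, manifest_id

- tracking_no: no UNIQUE or single-column PK constraint.
- window_start: no UNIQUE or single-column PK constraint.
- phone: declared UNIQUE → unique.
- manifest_id: single-column PRIMARY KEY → unique.
- address: no UNIQUE or single-column PK constraint.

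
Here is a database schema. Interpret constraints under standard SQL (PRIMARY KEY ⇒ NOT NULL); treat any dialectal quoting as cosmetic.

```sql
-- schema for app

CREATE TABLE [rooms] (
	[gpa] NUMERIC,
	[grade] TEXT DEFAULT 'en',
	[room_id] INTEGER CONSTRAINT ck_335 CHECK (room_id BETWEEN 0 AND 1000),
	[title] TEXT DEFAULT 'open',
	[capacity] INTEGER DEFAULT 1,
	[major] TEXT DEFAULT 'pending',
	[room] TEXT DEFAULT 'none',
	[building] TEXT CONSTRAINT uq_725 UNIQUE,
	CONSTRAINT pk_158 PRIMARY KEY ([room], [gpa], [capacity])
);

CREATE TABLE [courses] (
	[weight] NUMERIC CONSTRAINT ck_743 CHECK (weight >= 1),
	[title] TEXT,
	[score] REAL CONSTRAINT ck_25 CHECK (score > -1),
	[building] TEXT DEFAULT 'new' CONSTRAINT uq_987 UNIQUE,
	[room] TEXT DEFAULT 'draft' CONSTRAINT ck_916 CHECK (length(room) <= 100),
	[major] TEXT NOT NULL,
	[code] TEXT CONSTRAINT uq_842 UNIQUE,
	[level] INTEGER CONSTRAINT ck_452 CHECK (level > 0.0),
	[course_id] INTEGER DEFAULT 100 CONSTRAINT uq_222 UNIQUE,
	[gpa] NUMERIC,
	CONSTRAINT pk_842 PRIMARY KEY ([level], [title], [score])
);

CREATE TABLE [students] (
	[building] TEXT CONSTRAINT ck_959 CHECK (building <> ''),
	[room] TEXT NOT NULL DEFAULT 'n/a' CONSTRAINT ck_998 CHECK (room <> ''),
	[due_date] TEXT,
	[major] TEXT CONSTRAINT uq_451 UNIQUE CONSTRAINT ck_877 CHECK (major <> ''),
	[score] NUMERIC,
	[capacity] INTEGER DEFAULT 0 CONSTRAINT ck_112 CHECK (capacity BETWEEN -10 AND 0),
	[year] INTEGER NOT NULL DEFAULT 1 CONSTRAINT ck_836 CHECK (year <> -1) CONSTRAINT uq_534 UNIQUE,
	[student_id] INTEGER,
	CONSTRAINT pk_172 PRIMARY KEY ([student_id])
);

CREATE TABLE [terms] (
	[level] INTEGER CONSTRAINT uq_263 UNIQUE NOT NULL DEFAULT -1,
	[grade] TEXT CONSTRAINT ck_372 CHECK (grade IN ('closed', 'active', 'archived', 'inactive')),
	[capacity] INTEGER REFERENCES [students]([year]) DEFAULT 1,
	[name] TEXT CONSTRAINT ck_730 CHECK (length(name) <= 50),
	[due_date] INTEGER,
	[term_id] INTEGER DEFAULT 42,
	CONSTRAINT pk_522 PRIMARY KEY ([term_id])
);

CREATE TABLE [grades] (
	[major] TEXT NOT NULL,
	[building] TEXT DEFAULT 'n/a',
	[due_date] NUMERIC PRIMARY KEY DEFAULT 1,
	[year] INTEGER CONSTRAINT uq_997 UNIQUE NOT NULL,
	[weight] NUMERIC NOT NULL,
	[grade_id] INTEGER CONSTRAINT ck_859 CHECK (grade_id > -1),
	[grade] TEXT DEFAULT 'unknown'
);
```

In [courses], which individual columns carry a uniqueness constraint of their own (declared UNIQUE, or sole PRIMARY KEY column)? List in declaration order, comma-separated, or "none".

building, code, course_id

- weight: no UNIQUE or single-column PK constraint.
- title: part of a composite PRIMARY KEY — only the tuple is unique, not this column on its own.
- score: part of a composite PRIMARY KEY — only the tuple is unique, not this column on its own.
- building: declared UNIQUE → unique.
- room: no UNIQUE or single-column PK constraint.
- major: no UNIQUE or single-column PK constraint.
- code: declared UNIQUE → unique.
- level: part of a composite PRIMARY KEY — only the tuple is unique, not this column on its own.
- course_id: declared UNIQUE → unique.
- gpa: no UNIQUE or single-column PK constraint.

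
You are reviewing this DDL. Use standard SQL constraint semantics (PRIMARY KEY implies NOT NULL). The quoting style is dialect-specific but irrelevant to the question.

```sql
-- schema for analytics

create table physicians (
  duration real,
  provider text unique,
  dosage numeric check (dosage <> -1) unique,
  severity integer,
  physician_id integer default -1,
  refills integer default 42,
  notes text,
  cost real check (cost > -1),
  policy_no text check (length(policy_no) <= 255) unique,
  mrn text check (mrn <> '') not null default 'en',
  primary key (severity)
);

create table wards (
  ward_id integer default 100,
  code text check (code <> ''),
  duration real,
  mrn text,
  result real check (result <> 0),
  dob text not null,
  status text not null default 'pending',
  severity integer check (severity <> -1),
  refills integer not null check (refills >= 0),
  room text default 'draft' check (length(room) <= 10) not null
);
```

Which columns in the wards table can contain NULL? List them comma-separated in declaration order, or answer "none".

- ward_id: DEFAULT only fills an omitted column; an explicit NULL is still allowed → nullable.
- code: CHECK does not forbid NULL (a CHECK constraint passes when its expression is NULL) → nullable.
- duration: no NOT NULL constraint applies → nullable.
- mrn: no NOT NULL constraint applies → nullable.
- result: CHECK does not forbid NULL (a CHECK constraint passes when its expression is NULL) → nullable.
- dob: declared NOT NULL → not nullable.
- status: declared NOT NULL → not nullable.
- severity: CHECK does not forbid NULL (a CHECK constraint passes when its expression is NULL) → nullable.
- refills: declared NOT NULL → not nullable.
- room: declared NOT NULL → not nullable.

ward_id, code, duration, mrn, result, severity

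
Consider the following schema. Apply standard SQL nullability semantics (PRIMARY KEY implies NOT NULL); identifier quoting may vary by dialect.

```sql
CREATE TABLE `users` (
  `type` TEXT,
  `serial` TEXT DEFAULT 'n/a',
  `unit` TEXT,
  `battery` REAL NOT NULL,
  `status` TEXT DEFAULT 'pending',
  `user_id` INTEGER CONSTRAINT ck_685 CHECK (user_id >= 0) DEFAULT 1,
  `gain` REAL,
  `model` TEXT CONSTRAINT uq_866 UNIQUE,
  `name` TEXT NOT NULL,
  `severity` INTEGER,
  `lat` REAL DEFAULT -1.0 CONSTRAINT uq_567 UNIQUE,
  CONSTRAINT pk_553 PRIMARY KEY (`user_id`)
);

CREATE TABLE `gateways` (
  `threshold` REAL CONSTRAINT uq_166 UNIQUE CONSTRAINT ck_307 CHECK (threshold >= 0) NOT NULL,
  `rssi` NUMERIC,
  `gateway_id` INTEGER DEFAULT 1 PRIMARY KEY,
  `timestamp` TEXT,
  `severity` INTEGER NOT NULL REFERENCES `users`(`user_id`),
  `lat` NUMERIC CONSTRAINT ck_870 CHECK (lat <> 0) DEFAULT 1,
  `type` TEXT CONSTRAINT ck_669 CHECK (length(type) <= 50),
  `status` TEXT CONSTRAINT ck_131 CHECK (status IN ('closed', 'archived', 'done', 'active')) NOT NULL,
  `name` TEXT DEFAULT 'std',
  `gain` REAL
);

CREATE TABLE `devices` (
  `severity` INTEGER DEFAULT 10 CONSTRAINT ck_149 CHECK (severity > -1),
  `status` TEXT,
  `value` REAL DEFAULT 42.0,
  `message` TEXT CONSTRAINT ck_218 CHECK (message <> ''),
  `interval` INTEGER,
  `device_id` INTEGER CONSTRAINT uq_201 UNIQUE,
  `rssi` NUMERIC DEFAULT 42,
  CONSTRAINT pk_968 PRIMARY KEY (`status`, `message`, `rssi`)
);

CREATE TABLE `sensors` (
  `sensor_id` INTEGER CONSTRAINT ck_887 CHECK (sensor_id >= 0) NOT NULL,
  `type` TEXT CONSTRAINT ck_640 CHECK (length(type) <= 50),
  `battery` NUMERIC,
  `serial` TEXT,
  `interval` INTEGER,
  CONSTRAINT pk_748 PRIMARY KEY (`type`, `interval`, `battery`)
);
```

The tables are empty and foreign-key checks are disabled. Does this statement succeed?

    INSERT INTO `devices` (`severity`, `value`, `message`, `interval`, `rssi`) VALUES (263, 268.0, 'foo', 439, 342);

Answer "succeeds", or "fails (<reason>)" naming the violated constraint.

fails (NOT NULL on status)

status is omitted from the column list and has no DEFAULT, so it would receive NULL.
But status is part of the PRIMARY KEY (implied NOT NULL).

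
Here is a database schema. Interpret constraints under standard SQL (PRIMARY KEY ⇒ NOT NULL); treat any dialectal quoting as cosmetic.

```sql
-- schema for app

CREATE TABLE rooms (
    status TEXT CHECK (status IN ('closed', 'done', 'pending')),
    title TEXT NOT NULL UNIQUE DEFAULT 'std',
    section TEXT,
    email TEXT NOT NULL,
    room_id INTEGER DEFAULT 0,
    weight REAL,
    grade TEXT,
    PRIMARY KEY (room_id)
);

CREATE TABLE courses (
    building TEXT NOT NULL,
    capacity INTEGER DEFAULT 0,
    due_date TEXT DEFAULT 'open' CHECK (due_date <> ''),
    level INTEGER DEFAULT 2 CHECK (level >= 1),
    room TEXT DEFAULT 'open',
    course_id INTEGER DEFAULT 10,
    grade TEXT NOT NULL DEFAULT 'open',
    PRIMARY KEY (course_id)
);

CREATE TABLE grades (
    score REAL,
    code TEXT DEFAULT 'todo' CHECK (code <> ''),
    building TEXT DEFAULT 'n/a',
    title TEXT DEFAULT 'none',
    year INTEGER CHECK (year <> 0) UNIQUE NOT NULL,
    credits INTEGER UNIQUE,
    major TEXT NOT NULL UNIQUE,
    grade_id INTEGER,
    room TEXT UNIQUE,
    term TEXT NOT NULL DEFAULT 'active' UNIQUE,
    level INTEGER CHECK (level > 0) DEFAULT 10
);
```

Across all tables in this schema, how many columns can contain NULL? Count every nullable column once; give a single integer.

16

rooms: 4 nullable (status, section, weight, grade — PK (room_id) and explicit NOT NULL columns excluded).
courses: 4 nullable (capacity, due_date, level, room — PK (course_id) and explicit NOT NULL columns excluded).
grades: 8 nullable (score, code, building, title, credits, grade_id, room, level — PK none and explicit NOT NULL columns excluded).
Total: 4 + 4 + 8 = 16.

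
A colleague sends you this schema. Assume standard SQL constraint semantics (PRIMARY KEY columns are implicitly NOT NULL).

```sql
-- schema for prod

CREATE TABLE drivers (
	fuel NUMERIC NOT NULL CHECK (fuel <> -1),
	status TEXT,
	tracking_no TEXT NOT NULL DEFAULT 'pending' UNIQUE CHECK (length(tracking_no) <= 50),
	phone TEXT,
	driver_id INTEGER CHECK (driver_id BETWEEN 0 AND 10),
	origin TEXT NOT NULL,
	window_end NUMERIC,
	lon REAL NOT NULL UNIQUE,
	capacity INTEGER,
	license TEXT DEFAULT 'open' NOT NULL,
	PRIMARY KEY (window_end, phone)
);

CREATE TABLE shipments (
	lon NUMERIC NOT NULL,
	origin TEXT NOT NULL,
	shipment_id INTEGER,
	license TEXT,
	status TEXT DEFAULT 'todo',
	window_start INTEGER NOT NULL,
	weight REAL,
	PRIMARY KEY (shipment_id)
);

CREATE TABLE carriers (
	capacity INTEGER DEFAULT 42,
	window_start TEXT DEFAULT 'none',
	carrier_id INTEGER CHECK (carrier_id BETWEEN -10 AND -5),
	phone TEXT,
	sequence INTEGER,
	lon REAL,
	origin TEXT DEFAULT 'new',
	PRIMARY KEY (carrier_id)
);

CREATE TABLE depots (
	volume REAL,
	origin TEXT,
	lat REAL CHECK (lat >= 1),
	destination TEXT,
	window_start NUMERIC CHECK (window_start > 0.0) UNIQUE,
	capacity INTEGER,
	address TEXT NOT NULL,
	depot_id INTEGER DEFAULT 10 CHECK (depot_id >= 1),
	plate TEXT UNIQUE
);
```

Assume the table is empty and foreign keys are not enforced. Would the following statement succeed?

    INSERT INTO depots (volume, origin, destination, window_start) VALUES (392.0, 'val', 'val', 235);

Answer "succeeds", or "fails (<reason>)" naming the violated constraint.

fails (NOT NULL on address)

address is omitted from the column list and has no DEFAULT, so it would receive NULL.
But address is declared NOT NULL.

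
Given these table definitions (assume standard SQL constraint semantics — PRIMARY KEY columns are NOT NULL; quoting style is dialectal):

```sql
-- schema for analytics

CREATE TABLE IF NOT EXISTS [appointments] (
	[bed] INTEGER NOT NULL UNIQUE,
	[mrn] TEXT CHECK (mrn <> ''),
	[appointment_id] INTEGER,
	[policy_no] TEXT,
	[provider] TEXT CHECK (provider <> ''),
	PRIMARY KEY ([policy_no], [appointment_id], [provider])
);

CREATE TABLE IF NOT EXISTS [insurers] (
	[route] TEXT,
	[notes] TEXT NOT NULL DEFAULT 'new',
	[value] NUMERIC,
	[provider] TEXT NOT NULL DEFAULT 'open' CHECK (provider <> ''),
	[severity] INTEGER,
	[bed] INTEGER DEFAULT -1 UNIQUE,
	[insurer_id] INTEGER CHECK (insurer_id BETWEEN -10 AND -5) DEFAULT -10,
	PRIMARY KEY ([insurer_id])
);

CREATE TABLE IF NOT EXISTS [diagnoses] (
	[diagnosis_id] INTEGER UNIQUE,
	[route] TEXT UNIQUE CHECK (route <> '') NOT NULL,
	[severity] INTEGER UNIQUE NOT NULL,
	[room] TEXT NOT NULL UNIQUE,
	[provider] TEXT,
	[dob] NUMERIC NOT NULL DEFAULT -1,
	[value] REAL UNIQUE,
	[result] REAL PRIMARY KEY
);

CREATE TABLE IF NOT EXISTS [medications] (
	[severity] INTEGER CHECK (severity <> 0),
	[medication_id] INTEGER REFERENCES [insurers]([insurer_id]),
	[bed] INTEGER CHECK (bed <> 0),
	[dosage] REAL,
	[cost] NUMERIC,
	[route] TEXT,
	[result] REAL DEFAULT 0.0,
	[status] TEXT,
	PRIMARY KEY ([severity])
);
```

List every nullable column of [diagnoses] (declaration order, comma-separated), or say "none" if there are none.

- diagnosis_id: UNIQUE does not imply NOT NULL → nullable.
- route: declared NOT NULL → not nullable.
- severity: declared NOT NULL → not nullable.
- room: declared NOT NULL → not nullable.
- provider: no NOT NULL constraint applies → nullable.
- dob: declared NOT NULL → not nullable.
- value: UNIQUE does not imply NOT NULL → nullable.
- result: part of the PRIMARY KEY, which implies NOT NULL → not nullable.

diagnosis_id, provider, value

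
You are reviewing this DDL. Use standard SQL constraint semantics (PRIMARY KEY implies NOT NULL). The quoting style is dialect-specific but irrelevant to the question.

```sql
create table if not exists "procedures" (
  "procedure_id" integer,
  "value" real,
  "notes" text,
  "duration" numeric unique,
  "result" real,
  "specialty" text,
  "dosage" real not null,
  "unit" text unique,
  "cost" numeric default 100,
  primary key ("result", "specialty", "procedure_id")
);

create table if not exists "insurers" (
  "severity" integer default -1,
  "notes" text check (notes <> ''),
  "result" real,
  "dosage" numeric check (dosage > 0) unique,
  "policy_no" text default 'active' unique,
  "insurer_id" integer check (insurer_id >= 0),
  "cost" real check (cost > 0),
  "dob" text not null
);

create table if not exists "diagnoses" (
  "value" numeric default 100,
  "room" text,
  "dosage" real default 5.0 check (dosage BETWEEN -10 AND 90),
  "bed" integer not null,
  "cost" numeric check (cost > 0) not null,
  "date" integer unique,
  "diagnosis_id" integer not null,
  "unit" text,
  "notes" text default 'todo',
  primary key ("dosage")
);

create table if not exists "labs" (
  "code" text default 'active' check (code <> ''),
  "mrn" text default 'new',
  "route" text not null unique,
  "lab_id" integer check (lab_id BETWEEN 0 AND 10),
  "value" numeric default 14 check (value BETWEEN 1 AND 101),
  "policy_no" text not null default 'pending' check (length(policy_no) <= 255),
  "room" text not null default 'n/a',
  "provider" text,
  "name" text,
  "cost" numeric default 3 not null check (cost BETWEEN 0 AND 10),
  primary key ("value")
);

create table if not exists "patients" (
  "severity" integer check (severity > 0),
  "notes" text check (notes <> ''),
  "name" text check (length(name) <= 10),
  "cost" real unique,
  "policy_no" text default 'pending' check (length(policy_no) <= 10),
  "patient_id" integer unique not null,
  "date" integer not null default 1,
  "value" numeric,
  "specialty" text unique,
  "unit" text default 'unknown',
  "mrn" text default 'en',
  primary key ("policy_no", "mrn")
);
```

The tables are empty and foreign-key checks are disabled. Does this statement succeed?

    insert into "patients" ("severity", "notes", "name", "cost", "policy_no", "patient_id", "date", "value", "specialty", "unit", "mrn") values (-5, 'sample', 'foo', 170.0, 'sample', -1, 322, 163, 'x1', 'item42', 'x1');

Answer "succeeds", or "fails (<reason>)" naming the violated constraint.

fails (CHECK on severity)

The value -5 for severity violates CHECK (severity > 0).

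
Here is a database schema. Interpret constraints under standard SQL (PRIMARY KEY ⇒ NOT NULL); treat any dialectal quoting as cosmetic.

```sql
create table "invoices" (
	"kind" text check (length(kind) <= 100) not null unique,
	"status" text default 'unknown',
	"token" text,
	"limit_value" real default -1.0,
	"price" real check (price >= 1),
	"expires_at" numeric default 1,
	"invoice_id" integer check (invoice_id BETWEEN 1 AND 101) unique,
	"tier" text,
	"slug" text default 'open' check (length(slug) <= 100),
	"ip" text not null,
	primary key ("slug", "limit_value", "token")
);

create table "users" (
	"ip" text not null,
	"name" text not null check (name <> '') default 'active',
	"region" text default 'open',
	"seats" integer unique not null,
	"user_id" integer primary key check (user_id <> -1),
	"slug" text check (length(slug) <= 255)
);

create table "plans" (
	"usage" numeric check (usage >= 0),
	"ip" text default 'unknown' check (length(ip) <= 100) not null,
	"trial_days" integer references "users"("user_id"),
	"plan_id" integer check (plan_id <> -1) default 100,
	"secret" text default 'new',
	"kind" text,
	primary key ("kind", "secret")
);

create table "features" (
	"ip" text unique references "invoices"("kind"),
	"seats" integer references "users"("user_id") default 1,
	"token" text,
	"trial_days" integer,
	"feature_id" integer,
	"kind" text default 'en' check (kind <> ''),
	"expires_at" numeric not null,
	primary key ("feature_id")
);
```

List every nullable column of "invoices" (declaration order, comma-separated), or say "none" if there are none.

- kind: declared NOT NULL → not nullable.
- status: DEFAULT only fills an omitted column; an explicit NULL is still allowed → nullable.
- token: part of the PRIMARY KEY, which implies NOT NULL → not nullable.
- limit_value: part of the PRIMARY KEY, which implies NOT NULL → not nullable.
- price: CHECK does not forbid NULL (a CHECK constraint passes when its expression is NULL) → nullable.
- expires_at: DEFAULT only fills an omitted column; an explicit NULL is still allowed → nullable.
- invoice_id: CHECK does not forbid NULL (a CHECK constraint passes when its expression is NULL) → nullable.
- tier: no NOT NULL constraint applies → nullable.
- slug: part of the PRIMARY KEY, which implies NOT NULL → not nullable.
- ip: declared NOT NULL → not nullable.

status, price, expires_at, invoice_id, tier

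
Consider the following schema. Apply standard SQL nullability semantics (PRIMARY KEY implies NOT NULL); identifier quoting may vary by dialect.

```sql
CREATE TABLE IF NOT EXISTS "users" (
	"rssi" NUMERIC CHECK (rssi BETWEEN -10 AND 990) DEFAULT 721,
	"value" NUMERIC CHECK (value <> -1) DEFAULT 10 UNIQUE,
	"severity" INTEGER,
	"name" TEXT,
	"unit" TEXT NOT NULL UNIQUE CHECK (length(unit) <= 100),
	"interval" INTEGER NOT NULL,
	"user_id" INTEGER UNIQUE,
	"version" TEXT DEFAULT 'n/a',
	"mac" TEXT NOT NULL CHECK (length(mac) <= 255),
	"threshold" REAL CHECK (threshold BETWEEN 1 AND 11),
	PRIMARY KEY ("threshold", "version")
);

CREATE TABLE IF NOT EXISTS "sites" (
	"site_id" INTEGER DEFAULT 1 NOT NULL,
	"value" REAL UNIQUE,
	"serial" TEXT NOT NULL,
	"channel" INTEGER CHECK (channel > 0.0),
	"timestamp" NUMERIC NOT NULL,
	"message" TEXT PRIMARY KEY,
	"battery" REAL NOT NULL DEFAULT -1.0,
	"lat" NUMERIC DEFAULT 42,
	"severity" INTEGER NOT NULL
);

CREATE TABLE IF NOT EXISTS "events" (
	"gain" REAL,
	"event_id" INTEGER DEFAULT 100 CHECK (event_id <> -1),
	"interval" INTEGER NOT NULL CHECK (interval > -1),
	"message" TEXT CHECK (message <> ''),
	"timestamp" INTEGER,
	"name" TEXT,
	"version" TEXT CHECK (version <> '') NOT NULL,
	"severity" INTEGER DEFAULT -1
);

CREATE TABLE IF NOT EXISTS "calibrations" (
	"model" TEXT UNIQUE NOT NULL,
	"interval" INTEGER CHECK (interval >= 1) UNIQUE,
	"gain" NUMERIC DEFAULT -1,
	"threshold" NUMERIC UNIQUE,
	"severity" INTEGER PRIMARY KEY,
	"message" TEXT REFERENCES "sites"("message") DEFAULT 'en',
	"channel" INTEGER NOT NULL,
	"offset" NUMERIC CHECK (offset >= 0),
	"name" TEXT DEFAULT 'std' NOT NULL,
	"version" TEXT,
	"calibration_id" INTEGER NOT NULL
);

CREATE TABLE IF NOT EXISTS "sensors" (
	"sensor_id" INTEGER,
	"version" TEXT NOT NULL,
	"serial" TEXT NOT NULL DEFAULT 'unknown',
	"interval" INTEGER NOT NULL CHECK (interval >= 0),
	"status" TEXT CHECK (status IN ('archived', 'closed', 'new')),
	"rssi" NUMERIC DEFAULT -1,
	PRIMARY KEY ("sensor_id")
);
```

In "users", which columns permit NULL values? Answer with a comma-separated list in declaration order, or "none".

rssi, value, severity, name, user_id

- rssi: CHECK does not forbid NULL (a CHECK constraint passes when its expression is NULL) → nullable.
- value: CHECK does not forbid NULL (a CHECK constraint passes when its expression is NULL) → nullable.
- severity: no NOT NULL constraint applies → nullable.
- name: no NOT NULL constraint applies → nullable.
- unit: declared NOT NULL → not nullable.
- interval: declared NOT NULL → not nullable.
- user_id: UNIQUE does not imply NOT NULL → nullable.
- version: part of the PRIMARY KEY, which implies NOT NULL → not nullable.
- mac: declared NOT NULL → not nullable.
- threshold: part of the PRIMARY KEY, which implies NOT NULL → not nullable.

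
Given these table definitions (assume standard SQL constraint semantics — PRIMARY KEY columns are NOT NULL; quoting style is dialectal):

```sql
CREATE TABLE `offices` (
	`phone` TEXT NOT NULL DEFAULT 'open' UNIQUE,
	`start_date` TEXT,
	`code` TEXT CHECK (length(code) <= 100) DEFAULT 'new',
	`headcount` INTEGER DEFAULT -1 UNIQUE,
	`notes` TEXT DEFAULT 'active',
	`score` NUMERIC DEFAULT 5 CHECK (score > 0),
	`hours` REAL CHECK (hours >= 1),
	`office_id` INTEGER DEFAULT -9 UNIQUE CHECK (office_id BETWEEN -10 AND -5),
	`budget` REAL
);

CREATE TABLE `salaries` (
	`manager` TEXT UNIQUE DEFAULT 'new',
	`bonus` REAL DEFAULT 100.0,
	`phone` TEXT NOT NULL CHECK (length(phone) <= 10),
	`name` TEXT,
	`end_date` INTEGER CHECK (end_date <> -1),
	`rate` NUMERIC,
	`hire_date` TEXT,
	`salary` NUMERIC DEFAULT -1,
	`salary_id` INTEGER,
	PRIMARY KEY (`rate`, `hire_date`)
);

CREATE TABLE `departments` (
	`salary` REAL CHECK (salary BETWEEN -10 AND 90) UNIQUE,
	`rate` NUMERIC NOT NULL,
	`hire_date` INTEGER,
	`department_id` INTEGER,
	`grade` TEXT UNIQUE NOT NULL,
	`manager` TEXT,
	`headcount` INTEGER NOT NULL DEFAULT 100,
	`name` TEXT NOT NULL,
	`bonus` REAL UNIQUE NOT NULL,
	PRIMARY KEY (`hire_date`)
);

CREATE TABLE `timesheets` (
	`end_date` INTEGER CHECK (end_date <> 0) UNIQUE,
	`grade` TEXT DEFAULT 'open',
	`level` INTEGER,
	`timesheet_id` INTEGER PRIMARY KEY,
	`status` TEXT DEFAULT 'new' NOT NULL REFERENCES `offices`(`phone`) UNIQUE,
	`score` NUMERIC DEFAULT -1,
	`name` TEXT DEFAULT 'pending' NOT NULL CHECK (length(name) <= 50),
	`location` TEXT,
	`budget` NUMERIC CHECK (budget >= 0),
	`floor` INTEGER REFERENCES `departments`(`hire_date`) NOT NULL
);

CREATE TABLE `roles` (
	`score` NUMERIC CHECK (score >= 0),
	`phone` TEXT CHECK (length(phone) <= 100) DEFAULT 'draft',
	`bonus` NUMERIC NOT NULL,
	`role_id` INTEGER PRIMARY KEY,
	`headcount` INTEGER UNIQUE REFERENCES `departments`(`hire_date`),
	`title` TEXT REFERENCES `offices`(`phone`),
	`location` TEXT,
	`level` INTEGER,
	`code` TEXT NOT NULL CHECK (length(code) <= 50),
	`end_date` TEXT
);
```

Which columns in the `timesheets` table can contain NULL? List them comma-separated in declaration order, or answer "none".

- end_date: CHECK does not forbid NULL (a CHECK constraint passes when its expression is NULL) → nullable.
- grade: DEFAULT only fills an omitted column; an explicit NULL is still allowed → nullable.
- level: no NOT NULL constraint applies → nullable.
- timesheet_id: part of the PRIMARY KEY, which implies NOT NULL → not nullable.
- status: declared NOT NULL → not nullable.
- score: DEFAULT only fills an omitted column; an explicit NULL is still allowed → nullable.
- name: declared NOT NULL → not nullable.
- location: no NOT NULL constraint applies → nullable.
- budget: CHECK does not forbid NULL (a CHECK constraint passes when its expression is NULL) → nullable.
- floor: declared NOT NULL → not nullable.

end_date, grade, level, score, location, budget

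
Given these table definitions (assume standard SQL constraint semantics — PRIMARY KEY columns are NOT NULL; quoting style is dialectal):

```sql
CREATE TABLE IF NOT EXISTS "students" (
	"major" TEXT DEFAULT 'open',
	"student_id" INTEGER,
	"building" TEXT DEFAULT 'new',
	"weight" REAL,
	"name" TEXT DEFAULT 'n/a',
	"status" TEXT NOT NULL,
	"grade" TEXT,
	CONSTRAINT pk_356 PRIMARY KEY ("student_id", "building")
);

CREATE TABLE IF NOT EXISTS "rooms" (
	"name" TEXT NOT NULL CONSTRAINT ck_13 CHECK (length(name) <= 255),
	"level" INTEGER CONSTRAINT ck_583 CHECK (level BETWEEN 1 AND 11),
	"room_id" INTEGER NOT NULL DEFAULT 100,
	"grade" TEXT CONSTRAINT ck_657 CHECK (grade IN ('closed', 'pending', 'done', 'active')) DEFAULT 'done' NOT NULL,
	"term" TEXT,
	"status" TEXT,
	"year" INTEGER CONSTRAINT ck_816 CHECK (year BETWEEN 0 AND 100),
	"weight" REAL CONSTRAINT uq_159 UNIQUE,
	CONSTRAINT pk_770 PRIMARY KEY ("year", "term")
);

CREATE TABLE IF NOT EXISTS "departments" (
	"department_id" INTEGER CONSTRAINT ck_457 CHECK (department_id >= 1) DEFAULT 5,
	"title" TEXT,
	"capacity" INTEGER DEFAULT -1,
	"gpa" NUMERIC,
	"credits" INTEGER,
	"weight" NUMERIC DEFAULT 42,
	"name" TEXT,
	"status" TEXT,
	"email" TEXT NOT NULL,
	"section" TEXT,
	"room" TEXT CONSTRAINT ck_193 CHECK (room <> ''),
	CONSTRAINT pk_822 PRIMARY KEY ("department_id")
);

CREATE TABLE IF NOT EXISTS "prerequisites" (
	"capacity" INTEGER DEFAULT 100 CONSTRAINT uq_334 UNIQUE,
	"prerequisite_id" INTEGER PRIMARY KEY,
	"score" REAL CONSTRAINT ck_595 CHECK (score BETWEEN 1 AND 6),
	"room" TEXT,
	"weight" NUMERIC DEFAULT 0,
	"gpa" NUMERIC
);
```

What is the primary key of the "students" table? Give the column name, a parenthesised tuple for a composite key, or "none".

(student_id, building)

A table-level PRIMARY KEY clause names 2 columns: student_id, building.
This is a composite key — the combination is unique, not each column individually.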